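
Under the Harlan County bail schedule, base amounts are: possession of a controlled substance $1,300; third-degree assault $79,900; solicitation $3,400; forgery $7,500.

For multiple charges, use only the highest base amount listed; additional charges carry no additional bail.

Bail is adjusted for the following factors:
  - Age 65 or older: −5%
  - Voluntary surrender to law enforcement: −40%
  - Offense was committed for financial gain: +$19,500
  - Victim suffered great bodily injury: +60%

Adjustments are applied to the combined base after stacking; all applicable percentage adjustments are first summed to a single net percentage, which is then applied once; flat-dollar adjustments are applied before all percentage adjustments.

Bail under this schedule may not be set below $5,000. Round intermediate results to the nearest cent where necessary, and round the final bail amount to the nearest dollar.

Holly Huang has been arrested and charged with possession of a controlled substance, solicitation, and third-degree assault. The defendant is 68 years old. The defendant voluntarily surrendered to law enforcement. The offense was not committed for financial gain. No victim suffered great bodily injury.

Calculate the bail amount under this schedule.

$43,945

Base amounts from the schedule: possession of a controlled substance $1,300; solicitation $3,400; third-degree assault $79,900.
Stacking rule: use the highest base only. Highest is third-degree assault at $79,900. Combined base = $79,900.
Net percentage adjustment: −5% −40% = −45%. $79,900 × 0.55 = $43,945.
$43,945 is at or above the $5,000 minimum.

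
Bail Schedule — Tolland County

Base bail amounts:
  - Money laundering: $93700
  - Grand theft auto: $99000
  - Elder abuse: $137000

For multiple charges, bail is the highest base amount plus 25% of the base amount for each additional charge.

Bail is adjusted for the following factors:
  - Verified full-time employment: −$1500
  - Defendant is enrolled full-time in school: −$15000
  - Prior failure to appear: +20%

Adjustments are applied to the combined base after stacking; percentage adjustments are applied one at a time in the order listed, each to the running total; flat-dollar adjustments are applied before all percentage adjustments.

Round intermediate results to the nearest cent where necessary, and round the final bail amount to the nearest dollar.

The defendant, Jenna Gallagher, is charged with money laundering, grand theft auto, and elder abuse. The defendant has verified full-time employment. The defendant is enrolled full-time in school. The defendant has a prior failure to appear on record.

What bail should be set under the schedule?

Base amounts from the schedule: money laundering $93700; grand theft auto $99000; elder abuse $137000.
Stacking rule: highest base plus 25% of each additional charge. Highest is elder abuse at $137000. Additional: $93700 × 25% = $23425; $99000 × 25% = $24750. Combined base = $137000 + $48175 = $185175.
Verified full-time employment (−$1500 flat): $185175 − $1500 = $183675.
Defendant is enrolled full-time in school (−$15000 flat): $183675 − $15000 = $168675.
Prior failure to appear (+20%): $168675 × 1.2 = $202410.

$202410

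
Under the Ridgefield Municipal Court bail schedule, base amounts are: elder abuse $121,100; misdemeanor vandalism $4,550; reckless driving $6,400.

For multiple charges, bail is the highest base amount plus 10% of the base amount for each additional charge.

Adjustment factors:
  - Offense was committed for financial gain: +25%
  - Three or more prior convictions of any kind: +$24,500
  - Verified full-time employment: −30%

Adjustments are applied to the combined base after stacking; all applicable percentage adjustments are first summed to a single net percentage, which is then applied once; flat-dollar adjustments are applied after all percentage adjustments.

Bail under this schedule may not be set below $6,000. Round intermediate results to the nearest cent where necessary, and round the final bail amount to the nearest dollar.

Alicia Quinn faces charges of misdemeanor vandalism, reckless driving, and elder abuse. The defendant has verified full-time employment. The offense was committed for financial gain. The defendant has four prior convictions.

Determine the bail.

Base amounts from the schedule: misdemeanor vandalism $4,550; reckless driving $6,400; elder abuse $121,100.
Stacking rule: highest base plus 10% of each additional charge. Highest is elder abuse at $121,100. Additional: $4,550 × 10% = $455; $6,400 × 10% = $640. Combined base = $121,100 + $1,095 = $122,195.
Net percentage adjustment: +25% −30% = −5%. $122,195 × 0.95 = $116,085.25.
Three or more prior convictions of any kind (+$24,500 flat): $116,085.25 + $24,500 = $140,585.25.
$140,585.25 is at or above the $6,000 minimum.
Rounded to the nearest dollar: $140,585.

$140,585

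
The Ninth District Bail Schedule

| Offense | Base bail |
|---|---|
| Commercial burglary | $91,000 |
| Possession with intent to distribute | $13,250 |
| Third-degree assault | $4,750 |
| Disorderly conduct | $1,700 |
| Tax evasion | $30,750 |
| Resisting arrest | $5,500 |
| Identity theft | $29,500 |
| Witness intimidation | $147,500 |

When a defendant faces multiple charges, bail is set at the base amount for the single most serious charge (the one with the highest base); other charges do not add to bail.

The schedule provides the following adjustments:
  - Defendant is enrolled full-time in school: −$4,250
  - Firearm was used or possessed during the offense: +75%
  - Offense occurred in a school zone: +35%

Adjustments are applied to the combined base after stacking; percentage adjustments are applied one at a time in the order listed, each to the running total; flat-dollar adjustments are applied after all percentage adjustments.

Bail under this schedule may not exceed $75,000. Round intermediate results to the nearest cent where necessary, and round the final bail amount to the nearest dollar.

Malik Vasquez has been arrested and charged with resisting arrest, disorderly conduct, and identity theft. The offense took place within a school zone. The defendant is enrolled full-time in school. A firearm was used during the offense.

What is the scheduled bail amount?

$65,444

Base amounts from the schedule: resisting arrest $5,500; disorderly conduct $1,700; identity theft $29,500.
Stacking rule: use the highest base only. Highest is identity theft at $29,500. Combined base = $29,500.
Firearm was used or possessed during the offense (+75%): $29,500 × 1.75 = $51,625.
Offense occurred in a school zone (+35%): $51,625 × 1.35 = $69,693.75.
Defendant is enrolled full-time in school (−$4,250 flat): $69,693.75 − $4,250 = $65,443.75.
$65,443.75 is within the $75,000 maximum.
Rounded to the nearest dollar: $65,444.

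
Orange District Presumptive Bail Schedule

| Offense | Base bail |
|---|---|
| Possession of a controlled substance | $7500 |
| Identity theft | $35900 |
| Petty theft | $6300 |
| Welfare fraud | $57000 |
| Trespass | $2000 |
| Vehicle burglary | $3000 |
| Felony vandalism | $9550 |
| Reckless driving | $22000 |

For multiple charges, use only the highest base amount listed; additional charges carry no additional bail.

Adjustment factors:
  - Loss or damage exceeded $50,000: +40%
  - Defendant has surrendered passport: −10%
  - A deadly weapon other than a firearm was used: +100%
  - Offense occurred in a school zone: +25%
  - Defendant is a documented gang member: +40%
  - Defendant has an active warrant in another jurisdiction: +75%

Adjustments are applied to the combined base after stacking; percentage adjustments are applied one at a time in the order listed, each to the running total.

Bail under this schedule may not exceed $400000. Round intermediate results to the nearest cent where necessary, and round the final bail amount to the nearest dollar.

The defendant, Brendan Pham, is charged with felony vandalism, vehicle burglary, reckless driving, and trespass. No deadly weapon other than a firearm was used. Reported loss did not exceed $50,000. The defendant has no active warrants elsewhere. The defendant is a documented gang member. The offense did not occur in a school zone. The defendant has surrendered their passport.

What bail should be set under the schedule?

$27720

Base amounts from the schedule: felony vandalism $9550; vehicle burglary $3000; reckless driving $22000; trespass $2000.
Stacking rule: use the highest base only. Highest is reckless driving at $22000. Combined base = $22000.
Defendant has surrendered passport (−10%): $22000 × 0.9 = $19800.
Defendant is a documented gang member (+40%): $19800 × 1.4 = $27720.
$27720 is within the $400000 maximum.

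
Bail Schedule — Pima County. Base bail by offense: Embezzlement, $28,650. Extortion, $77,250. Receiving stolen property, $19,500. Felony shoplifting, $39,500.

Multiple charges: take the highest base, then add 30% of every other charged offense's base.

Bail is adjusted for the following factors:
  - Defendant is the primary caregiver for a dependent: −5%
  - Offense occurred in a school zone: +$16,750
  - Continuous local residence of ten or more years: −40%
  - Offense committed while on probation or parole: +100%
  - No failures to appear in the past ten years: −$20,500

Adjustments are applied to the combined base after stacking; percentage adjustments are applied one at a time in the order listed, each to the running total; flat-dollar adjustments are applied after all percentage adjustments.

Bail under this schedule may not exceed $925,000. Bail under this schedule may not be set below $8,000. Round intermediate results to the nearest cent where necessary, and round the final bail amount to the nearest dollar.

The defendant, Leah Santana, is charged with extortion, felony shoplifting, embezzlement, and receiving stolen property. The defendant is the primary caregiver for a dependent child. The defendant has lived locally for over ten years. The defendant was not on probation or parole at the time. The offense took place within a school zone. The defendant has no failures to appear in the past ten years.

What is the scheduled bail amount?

$55,271

Base amounts from the schedule: extortion $77,250; felony shoplifting $39,500; embezzlement $28,650; receiving stolen property $19,500.
Stacking rule: highest base plus 30% of each additional charge. Highest is extortion at $77,250. Additional: $39,500 × 30% = $11,850; $28,650 × 30% = $8,595; $19,500 × 30% = $5,850. Combined base = $77,250 + $26,295 = $103,545.
Defendant is the primary caregiver for a dependent (−5%): $103,545 × 0.95 = $98,367.75.
Continuous local residence of ten or more years (−40%): $98,367.75 × 0.6 = $59,020.65.
Offense occurred in a school zone (+$16,750 flat): $59,020.65 + $16,750 = $75,770.65.
No failures to appear in the past ten years (−$20,500 flat): $75,770.65 − $20,500 = $55,270.65.
$55,270.65 is within the $925,000 maximum.
$55,270.65 is at or above the $8,000 minimum.
Rounded to the nearest dollar: $55,271.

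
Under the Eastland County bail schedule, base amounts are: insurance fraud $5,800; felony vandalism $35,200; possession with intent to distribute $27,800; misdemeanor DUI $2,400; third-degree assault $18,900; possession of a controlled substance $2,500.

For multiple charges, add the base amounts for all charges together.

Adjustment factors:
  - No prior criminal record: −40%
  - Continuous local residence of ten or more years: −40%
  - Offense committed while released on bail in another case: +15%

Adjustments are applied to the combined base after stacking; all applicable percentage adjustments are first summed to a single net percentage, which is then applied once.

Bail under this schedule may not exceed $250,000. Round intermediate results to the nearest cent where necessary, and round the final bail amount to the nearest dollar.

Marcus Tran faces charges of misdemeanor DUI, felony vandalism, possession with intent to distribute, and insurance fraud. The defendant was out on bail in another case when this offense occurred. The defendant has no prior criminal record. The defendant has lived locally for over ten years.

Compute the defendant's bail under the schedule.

Base amounts from the schedule: misdemeanor DUI $2,400; felony vandalism $35,200; possession with intent to distribute $27,800; insurance fraud $5,800.
Stacking rule: sum of all bases. $2,400 + $35,200 + $27,800 + $5,800 = $71,200.
Net percentage adjustment: −40% −40% +15% = −65%. $71,200 × 0.35 = $24,920.
$24,920 is within the $250,000 maximum.

$24,920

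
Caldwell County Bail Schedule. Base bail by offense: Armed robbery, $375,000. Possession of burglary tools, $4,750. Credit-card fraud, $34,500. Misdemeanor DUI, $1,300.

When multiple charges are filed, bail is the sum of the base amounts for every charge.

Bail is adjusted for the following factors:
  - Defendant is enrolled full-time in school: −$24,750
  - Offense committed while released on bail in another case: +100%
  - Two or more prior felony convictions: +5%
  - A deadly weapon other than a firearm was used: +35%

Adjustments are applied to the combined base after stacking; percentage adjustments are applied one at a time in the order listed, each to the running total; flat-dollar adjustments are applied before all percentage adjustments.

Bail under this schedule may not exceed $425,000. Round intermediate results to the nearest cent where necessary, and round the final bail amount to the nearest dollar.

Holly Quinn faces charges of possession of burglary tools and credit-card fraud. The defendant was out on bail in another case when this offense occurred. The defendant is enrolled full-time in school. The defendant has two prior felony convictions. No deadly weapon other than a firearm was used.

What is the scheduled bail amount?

$30,450

Base amounts from the schedule: possession of burglary tools $4,750; credit-card fraud $34,500.
Stacking rule: sum of all bases. $4,750 + $34,500 = $39,250.
Defendant is enrolled full-time in school (−$24,750 flat): $39,250 − $24,750 = $14,500.
Offense committed while released on bail in another case (+100%): $14,500 × 2 = $29,000.
Two or more prior felony convictions (+5%): $29,000 × 1.05 = $30,450.
$30,450 is within the $425,000 maximum.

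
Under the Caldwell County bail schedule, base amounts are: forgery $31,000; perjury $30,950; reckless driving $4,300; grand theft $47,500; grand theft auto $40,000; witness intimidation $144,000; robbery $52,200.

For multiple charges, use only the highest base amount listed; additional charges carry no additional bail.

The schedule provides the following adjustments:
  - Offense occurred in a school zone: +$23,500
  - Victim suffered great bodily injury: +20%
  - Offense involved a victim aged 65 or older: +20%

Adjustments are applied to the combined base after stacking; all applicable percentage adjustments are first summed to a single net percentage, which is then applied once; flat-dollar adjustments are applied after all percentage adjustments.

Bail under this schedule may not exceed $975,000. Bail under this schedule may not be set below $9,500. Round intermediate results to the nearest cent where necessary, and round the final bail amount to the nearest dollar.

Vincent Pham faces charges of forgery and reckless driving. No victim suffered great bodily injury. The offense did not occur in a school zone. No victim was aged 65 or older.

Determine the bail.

Base amounts from the schedule: forgery $31,000; reckless driving $4,300.
Stacking rule: use the highest base only. Highest is forgery at $31,000. Combined base = $31,000.
No adjustment factors apply to this defendant.
$31,000 is within the $975,000 maximum.
$31,000 is at or above the $9,500 minimum.

$31,000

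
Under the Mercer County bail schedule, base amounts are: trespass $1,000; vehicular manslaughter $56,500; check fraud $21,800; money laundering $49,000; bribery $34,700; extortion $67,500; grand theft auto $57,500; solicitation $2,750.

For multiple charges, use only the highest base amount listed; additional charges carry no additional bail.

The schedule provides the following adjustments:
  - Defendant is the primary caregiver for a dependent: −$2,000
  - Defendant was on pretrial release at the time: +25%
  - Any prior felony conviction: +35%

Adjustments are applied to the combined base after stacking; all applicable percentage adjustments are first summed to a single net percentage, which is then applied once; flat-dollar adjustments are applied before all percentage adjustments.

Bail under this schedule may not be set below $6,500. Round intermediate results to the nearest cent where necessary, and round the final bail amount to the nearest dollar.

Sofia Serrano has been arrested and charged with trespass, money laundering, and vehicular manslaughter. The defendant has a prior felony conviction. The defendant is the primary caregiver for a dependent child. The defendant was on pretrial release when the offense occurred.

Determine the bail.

Base amounts from the schedule: trespass $1,000; money laundering $49,000; vehicular manslaughter $56,500.
Stacking rule: use the highest base only. Highest is vehicular manslaughter at $56,500. Combined base = $56,500.
Defendant is the primary caregiver for a dependent (−$2,000 flat): $56,500 − $2,000 = $54,500.
Net percentage adjustment: +25% +35% = +60%. $54,500 × 1.6 = $87,200.
$87,200 is at or above the $6,500 minimum.

$87,200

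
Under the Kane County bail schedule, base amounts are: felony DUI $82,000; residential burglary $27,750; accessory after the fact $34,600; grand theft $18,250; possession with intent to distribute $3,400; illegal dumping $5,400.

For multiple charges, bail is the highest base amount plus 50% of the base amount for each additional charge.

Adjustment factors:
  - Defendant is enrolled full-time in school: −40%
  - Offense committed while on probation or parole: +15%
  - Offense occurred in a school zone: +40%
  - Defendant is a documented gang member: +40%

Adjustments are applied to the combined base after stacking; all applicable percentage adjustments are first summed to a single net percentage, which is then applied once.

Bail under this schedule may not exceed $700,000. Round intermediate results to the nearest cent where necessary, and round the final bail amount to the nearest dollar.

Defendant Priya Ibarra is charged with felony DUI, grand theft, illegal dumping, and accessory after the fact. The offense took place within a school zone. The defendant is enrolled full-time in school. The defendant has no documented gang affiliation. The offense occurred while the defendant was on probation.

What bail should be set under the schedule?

Base amounts from the schedule: felony DUI $82,000; grand theft $18,250; illegal dumping $5,400; accessory after the fact $34,600.
Stacking rule: highest base plus 50% of each additional charge. Highest is felony DUI at $82,000. Additional: $18,250 × 50% = $9,125; $5,400 × 50% = $2,700; $34,600 × 50% = $17,300. Combined base = $82,000 + $29,125 = $111,125.
Net percentage adjustment: −40% +15% +40% = +15%. $111,125 × 1.15 = $127,793.75.
$127,793.75 is within the $700,000 maximum.
Rounded to the nearest dollar: $127,794.

$127,794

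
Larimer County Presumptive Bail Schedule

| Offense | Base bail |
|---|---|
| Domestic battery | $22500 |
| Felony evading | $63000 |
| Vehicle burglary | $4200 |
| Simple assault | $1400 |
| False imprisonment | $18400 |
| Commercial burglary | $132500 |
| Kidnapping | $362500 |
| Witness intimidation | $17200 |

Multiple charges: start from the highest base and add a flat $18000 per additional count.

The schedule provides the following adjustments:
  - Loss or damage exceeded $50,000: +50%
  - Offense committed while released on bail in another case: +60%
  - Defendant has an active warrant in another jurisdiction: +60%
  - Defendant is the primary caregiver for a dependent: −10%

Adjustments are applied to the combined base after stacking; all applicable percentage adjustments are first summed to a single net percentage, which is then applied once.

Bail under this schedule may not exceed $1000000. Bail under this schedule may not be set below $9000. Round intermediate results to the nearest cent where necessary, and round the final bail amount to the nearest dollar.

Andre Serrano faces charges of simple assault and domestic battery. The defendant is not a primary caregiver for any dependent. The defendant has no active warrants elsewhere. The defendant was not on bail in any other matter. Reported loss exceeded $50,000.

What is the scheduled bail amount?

Base amounts from the schedule: simple assault $1400; domestic battery $22500.
Stacking rule: highest base plus $18000 per additional charge. Highest is domestic battery at $22500; 1 additional charge → +$18000. Combined base = $40500.
Loss or damage exceeded $50,000 (+50%): $40500 × 1.5 = $60750.
$60750 is within the $1000000 maximum.
$60750 is at or above the $9000 minimum.

$60750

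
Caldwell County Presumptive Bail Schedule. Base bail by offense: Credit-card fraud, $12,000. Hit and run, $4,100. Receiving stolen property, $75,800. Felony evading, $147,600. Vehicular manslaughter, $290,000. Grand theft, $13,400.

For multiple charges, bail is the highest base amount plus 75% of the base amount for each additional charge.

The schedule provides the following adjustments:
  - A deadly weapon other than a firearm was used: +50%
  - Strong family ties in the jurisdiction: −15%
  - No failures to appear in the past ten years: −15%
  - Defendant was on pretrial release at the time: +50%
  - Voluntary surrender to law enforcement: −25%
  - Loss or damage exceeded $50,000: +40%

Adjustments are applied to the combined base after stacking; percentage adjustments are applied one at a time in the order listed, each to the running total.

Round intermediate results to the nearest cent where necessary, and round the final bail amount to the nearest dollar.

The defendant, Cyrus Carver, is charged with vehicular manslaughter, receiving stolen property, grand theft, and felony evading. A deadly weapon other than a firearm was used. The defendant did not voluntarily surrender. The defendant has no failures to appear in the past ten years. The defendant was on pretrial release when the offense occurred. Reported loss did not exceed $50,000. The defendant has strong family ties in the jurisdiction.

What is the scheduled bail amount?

Base amounts from the schedule: vehicular manslaughter $290,000; receiving stolen property $75,800; grand theft $13,400; felony evading $147,600.
Stacking rule: highest base plus 75% of each additional charge. Highest is vehicular manslaughter at $290,000. Additional: $75,800 × 75% = $56,850; $13,400 × 75% = $10,050; $147,600 × 75% = $110,700. Combined base = $290,000 + $177,600 = $467,600.
A deadly weapon other than a firearm was used (+50%): $467,600 × 1.5 = $701,400.
Strong family ties in the jurisdiction (−15%): $701,400 × 0.85 = $596,190.
No failures to appear in the past ten years (−15%): $596,190 × 0.85 = $506,761.50.
Defendant was on pretrial release at the time (+50%): $506,761.50 × 1.5 = $760,142.25.
Rounded to the nearest dollar: $760,142.

$760,142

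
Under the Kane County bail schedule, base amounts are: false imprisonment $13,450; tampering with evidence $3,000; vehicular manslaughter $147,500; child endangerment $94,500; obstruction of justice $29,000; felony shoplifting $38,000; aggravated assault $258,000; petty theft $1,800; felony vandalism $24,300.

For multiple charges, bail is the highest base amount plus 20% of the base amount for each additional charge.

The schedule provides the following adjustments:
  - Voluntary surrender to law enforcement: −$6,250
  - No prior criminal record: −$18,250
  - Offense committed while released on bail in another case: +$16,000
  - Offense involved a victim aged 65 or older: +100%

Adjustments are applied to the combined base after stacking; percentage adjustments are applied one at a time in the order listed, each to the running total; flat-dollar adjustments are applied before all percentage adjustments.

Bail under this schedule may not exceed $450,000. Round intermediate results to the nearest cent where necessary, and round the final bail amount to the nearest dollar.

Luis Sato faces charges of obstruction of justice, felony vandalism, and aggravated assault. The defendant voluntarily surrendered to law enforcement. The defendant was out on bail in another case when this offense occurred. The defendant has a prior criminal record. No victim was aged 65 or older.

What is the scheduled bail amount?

Base amounts from the schedule: obstruction of justice $29,000; felony vandalism $24,300; aggravated assault $258,000.
Stacking rule: highest base plus 20% of each additional charge. Highest is aggravated assault at $258,000. Additional: $29,000 × 20% = $5,800; $24,300 × 20% = $4,860. Combined base = $258,000 + $10,660 = $268,660.
Voluntary surrender to law enforcement (−$6,250 flat): $268,660 − $6,250 = $262,410.
Offense committed while released on bail in another case (+$16,000 flat): $262,410 + $16,000 = $278,410.
$278,410 is within the $450,000 maximum.

$278,410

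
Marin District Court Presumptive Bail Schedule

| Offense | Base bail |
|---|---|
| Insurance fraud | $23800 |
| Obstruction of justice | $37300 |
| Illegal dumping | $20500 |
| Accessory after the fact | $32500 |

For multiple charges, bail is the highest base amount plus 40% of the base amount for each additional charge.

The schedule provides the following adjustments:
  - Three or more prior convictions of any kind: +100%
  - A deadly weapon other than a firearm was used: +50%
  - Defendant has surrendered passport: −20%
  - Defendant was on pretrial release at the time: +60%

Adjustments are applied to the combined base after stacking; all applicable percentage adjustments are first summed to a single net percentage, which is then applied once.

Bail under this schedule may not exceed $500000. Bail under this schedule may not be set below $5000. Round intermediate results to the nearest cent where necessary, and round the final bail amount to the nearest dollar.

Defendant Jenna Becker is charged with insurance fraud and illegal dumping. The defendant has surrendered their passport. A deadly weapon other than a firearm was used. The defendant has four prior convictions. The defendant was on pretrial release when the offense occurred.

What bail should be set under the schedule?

$92800

Base amounts from the schedule: insurance fraud $23800; illegal dumping $20500.
Stacking rule: highest base plus 40% of each additional charge. Highest is insurance fraud at $23800. Additional: $20500 × 40% = $8200. Combined base = $23800 + $8200 = $32000.
Net percentage adjustment: +100% +50% −20% +60% = +190%. $32000 × 2.9 = $92800.
$92800 is within the $500000 maximum.
$92800 is at or above the $5000 minimum.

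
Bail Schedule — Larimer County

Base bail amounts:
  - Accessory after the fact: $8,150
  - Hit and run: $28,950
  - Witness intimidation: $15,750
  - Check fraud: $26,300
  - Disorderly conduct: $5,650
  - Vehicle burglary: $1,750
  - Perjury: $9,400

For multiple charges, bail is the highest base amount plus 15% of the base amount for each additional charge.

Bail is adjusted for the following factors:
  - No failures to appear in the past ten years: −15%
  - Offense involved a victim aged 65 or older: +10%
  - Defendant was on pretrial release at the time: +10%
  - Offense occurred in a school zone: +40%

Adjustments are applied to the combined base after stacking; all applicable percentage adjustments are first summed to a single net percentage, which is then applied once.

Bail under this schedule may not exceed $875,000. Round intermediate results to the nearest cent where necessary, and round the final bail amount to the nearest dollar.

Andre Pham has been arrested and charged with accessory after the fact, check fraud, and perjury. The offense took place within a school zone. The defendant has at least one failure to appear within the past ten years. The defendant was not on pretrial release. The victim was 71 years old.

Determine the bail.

$43,399

Base amounts from the schedule: accessory after the fact $8,150; check fraud $26,300; perjury $9,400.
Stacking rule: highest base plus 15% of each additional charge. Highest is check fraud at $26,300. Additional: $8,150 × 15% = $1,222.50; $9,400 × 15% = $1,410. Combined base = $26,300 + $2,632.50 = $28,932.50.
Net percentage adjustment: +10% +40% = +50%. $28,932.50 × 1.5 = $43,398.75.
$43,398.75 is within the $875,000 maximum.
Rounded to the nearest dollar: $43,399.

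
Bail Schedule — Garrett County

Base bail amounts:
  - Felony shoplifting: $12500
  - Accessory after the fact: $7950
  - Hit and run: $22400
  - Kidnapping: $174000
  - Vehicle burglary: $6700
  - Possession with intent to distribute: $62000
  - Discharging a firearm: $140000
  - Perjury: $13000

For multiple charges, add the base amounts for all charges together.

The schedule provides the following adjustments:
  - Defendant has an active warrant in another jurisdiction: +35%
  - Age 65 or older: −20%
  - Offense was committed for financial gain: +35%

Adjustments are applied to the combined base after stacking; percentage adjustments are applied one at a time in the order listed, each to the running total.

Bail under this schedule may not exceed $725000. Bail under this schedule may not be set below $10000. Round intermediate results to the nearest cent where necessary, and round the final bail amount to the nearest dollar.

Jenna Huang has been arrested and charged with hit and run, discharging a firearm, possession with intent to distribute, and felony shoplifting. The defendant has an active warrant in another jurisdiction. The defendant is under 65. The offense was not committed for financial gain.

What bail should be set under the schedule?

$319815

Base amounts from the schedule: hit and run $22400; discharging a firearm $140000; possession with intent to distribute $62000; felony shoplifting $12500.
Stacking rule: sum of all bases. $22400 + $140000 + $62000 + $12500 = $236900.
Defendant has an active warrant in another jurisdiction (+35%): $236900 × 1.35 = $319815.
$319815 is within the $725000 maximum.
$319815 is at or above the $10000 minimum.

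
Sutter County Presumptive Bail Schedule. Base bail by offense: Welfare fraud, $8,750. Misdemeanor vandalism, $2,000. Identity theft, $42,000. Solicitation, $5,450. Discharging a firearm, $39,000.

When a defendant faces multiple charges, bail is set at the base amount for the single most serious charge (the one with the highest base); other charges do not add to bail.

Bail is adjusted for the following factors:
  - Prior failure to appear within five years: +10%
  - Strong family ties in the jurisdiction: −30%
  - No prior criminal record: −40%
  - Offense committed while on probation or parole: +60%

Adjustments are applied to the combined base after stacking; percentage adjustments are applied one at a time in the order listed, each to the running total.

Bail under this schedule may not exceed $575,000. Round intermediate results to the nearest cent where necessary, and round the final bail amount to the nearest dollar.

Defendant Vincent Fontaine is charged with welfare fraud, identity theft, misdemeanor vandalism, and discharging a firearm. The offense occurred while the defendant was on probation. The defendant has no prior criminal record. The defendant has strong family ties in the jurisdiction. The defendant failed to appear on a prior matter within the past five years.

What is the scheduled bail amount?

$31,046

Base amounts from the schedule: welfare fraud $8,750; identity theft $42,000; misdemeanor vandalism $2,000; discharging a firearm $39,000.
Stacking rule: use the highest base only. Highest is identity theft at $42,000. Combined base = $42,000.
Prior failure to appear within five years (+10%): $42,000 × 1.1 = $46,200.
Strong family ties in the jurisdiction (−30%): $46,200 × 0.7 = $32,340.
No prior criminal record (−40%): $32,340 × 0.6 = $19,404.
Offense committed while on probation or parole (+60%): $19,404 × 1.6 = $31,046.40.
$31,046.40 is within the $575,000 maximum.
Rounded to the nearest dollar: $31,046.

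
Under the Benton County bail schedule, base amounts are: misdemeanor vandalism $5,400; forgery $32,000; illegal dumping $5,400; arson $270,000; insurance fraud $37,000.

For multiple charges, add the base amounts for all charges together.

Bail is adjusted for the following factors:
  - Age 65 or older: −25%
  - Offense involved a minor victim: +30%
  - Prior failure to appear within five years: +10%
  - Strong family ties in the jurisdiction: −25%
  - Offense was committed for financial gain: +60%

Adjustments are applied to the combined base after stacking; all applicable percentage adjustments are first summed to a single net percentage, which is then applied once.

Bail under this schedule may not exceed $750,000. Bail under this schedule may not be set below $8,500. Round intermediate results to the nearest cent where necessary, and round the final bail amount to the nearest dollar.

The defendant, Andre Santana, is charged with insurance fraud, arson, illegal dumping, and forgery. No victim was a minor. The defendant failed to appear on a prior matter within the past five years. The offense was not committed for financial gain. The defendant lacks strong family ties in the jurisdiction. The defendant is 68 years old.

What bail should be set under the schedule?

Base amounts from the schedule: insurance fraud $37,000; arson $270,000; illegal dumping $5,400; forgery $32,000.
Stacking rule: sum of all bases. $37,000 + $270,000 + $5,400 + $32,000 = $344,400.
Net percentage adjustment: −25% +10% = −15%. $344,400 × 0.85 = $292,740.
$292,740 is within the $750,000 maximum.
$292,740 is at or above the $8,500 minimum.

$292,740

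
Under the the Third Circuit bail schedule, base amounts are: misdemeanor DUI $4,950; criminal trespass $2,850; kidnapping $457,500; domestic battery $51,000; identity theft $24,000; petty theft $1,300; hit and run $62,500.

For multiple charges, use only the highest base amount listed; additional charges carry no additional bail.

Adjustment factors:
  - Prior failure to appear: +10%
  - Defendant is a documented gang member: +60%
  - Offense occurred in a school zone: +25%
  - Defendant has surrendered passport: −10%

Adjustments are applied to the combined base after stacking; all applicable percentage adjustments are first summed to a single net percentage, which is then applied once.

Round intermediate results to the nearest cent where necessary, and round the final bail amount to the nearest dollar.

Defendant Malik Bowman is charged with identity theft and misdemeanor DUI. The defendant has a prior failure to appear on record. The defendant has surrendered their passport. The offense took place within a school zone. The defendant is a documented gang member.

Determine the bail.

Base amounts from the schedule: identity theft $24,000; misdemeanor DUI $4,950.
Stacking rule: use the highest base only. Highest is identity theft at $24,000. Combined base = $24,000.
Net percentage adjustment: +10% +60% +25% −10% = +85%. $24,000 × 1.85 = $44,400.

$44,400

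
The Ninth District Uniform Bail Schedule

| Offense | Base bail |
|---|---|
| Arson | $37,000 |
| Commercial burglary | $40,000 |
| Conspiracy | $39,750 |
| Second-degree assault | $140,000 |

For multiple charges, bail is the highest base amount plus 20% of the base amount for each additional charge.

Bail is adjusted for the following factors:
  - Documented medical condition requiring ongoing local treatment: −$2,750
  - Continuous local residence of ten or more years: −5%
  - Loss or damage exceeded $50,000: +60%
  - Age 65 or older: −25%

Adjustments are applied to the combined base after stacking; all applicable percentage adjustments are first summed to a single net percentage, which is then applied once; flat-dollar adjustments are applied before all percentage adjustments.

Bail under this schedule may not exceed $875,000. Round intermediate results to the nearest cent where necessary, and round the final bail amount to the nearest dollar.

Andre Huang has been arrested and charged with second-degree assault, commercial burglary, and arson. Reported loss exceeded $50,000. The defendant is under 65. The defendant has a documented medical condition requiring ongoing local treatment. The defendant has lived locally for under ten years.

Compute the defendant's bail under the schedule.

Base amounts from the schedule: second-degree assault $140,000; commercial burglary $40,000; arson $37,000.
Stacking rule: highest base plus 20% of each additional charge. Highest is second-degree assault at $140,000. Additional: $40,000 × 20% = $8,000; $37,000 × 20% = $7,400. Combined base = $140,000 + $15,400 = $155,400.
Documented medical condition requiring ongoing local treatment (−$2,750 flat): $155,400 − $2,750 = $152,650.
Loss or damage exceeded $50,000 (+60%): $152,650 × 1.6 = $244,240.
$244,240 is within the $875,000 maximum.

$244,240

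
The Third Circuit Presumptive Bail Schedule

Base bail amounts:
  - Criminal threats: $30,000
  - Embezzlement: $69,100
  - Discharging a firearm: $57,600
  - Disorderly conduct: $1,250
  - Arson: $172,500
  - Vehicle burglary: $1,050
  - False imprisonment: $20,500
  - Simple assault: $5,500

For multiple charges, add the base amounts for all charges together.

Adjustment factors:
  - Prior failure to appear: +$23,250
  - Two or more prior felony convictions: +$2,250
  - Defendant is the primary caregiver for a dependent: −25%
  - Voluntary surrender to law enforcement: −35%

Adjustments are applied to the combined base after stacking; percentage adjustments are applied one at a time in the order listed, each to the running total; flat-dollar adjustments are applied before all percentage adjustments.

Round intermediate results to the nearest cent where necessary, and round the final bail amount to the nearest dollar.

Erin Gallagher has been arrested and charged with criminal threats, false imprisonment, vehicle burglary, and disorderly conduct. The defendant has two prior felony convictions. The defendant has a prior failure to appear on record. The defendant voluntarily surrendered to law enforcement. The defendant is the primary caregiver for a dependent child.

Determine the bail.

Base amounts from the schedule: criminal threats $30,000; false imprisonment $20,500; vehicle burglary $1,050; disorderly conduct $1,250.
Stacking rule: sum of all bases. $30,000 + $20,500 + $1,050 + $1,250 = $52,800.
Prior failure to appear (+$23,250 flat): $52,800 + $23,250 = $76,050.
Two or more prior felony convictions (+$2,250 flat): $76,050 + $2,250 = $78,300.
Defendant is the primary caregiver for a dependent (−25%): $78,300 × 0.75 = $58,725.
Voluntary surrender to law enforcement (−35%): $58,725 × 0.65 = $38,171.25.
Rounded to the nearest dollar: $38,171.

$38,171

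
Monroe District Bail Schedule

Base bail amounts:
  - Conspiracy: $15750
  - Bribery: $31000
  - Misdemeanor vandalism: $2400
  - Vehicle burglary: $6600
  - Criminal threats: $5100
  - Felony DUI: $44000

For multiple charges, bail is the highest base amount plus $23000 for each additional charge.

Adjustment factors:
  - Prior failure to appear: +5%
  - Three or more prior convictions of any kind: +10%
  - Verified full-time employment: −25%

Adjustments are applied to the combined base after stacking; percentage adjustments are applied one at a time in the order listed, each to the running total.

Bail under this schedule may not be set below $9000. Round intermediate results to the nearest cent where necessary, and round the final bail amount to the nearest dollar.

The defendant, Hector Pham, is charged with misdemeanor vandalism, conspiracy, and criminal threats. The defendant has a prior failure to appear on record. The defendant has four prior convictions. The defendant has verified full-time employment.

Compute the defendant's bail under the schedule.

$53491

Base amounts from the schedule: misdemeanor vandalism $2400; conspiracy $15750; criminal threats $5100.
Stacking rule: highest base plus $23000 per additional charge. Highest is conspiracy at $15750; 2 additional charges → +$46000. Combined base = $61750.
Prior failure to appear (+5%): $61750 × 1.05 = $64837.50.
Three or more prior convictions of any kind (+10%): $64837.50 × 1.1 = $71321.25.
Verified full-time employment (−25%): $71321.25 × 0.75 = $53490.94.
$53490.94 is at or above the $9000 minimum.
Rounded to the nearest dollar: $53491.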